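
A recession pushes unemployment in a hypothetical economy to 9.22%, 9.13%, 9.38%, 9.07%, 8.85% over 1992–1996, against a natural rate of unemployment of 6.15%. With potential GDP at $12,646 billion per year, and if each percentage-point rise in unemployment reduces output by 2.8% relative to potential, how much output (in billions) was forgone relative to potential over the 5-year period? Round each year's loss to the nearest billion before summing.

Year 1992: gap = -2.8 × (9.22 - 6.15) = -8.596%, loss ≈ 12646 × 8.596/100 ≈ 1087.
Year 1993: gap = -2.8 × (9.13 - 6.15) = -8.344%, loss ≈ 12646 × 8.344/100 ≈ 1055.
Year 1994: gap = -2.8 × (9.38 - 6.15) = -9.044%, loss ≈ 12646 × 9.044/100 ≈ 1144.
Year 1995: gap = -2.8 × (9.07 - 6.15) = -8.176%, loss ≈ 12646 × 8.176/100 ≈ 1034.
Year 1996: gap = -2.8 × (8.85 - 6.15) = -7.56%, loss ≈ 12646 × 7.56/100 ≈ 956.
Total lost output = 1087 + 1055 + 1144 + 1034 + 956 = 5276 billion.

$5,276 billion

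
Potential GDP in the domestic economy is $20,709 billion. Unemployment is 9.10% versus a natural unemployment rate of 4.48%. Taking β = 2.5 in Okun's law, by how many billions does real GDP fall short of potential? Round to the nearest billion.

$2,392 billion

Output gap = -2.5 × (9.1 - 4.48) = -2.5 × 4.62 = -11.55%.
Actual GDP ≈ 20709 × 0.8845 ≈ 18317 billion, so the shortfall is 20709 - 18317 = 2392 billion.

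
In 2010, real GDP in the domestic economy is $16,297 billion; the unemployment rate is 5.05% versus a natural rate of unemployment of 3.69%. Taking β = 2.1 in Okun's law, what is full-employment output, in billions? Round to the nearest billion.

Unemployment gap = 5.05 - 3.69 = 1.36 points, so output gap = -2.1 × 1.36 = -2.856%.
Since Y = Y* × (1 + gap/100), Y* = 16297/0.97144 ≈ 16776 billion.

$16,776 billion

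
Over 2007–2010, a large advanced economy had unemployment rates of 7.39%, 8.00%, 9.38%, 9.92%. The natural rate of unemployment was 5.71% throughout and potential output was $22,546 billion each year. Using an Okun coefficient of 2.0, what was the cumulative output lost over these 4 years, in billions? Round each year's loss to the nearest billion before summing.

$5,344 billion

Year 2007: gap = -2.0 × (7.39 - 5.71) = -3.36%, loss ≈ 22546 × 3.36/100 ≈ 758.
Year 2008: gap = -2.0 × (8 - 5.71) = -4.58%, loss ≈ 22546 × 4.58/100 ≈ 1033.
Year 2009: gap = -2.0 × (9.38 - 5.71) = -7.34%, loss ≈ 22546 × 7.34/100 ≈ 1655.
Year 2010: gap = -2.0 × (9.92 - 5.71) = -8.42%, loss ≈ 22546 × 8.42/100 ≈ 1898.
Total lost output = 758 + 1033 + 1655 + 1898 = 5344 billion.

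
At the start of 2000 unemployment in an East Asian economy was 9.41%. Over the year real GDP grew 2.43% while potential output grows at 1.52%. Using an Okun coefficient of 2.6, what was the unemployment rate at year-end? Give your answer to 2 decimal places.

Growth-rate Okun's law: g_Y = g_Y* - β × Δu, so Δu = (g_Y* - g_Y)/β.
Δu = (1.52 - 2.43)/2.6 = -0.91/2.6 = -0.35 percentage points.
Year-end unemployment = 9.41 - 0.35 = 9.06%.

9.06%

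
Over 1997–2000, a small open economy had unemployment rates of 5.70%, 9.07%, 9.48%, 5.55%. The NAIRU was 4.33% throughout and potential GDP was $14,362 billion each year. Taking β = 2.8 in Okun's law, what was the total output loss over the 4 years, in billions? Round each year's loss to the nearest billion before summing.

Year 1997: gap = -2.8 × (5.7 - 4.33) = -3.836%, loss ≈ 14362 × 3.836/100 ≈ 551.
Year 1998: gap = -2.8 × (9.07 - 4.33) = -13.272%, loss ≈ 14362 × 13.272/100 ≈ 1906.
Year 1999: gap = -2.8 × (9.48 - 4.33) = -14.42%, loss ≈ 14362 × 14.42/100 ≈ 2071.
Year 2000: gap = -2.8 × (5.55 - 4.33) = -3.416%, loss ≈ 14362 × 3.416/100 ≈ 491.
Total lost output = 551 + 1906 + 2071 + 491 = 5019 billion.

$5,019 billion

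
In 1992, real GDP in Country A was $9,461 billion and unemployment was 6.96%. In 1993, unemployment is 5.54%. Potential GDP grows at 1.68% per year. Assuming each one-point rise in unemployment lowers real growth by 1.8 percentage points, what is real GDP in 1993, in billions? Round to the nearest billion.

Δu = 5.54 - 6.96 = -1.42 points.
Okun's law (growth form): g_Y = g_Y* - β × Δu = 1.68 - 1.8 × (-1.42) = 1.68 + 2.556 = 4.236%.
Real GDP in the next year = 9461 × (1 + 4.236/100) = 9461 × 1.04236 ≈ 9862 billion.

$9,862 billion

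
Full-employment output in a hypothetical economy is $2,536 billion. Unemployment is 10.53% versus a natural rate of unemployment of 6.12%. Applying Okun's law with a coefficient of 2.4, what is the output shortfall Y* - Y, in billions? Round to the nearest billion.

Output gap = -2.4 × (10.53 - 6.12) = -2.4 × 4.41 = -10.584%.
Actual GDP ≈ 2536 × 0.89416 ≈ 2268 billion, so the shortfall is 2536 - 2268 = 268 billion.

$268 billion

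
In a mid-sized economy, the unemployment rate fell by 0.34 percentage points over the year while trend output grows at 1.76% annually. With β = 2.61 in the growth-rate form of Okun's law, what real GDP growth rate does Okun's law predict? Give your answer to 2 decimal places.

Growth-rate Okun's law: g_Y = g_Y* - β × Δu.
g_Y = 1.76 - 2.61 × (-0.34) = 1.76 + 0.8874 = 2.6474%, i.e. 2.65% to 2 d.p.

2.65%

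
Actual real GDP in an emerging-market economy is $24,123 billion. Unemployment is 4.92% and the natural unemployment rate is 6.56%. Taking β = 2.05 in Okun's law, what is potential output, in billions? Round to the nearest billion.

Unemployment gap = 4.92 - 6.56 = -1.64 points, so output gap = -2.05 × (-1.64) = 3.362%.
Since Y = Y* × (1 + gap/100), Y* = 24123/1.03362 ≈ 23338 billion.

$23,338 billion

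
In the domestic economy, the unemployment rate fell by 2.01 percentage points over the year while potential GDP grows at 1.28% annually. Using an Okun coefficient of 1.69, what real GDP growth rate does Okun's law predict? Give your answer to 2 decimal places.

Growth-rate Okun's law: g_Y = g_Y* - β × Δu.
g_Y = 1.28 - 1.69 × (-2.01) = 1.28 + 3.3969 = 4.6769%, i.e. 4.68% to 2 d.p.

4.68%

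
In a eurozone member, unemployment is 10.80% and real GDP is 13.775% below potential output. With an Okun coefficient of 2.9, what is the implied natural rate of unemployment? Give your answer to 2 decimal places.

6.05%

From Okun's law, u - u* = -(output gap)/β = -(-13.775)/2.9 = 4.75 points.
So u* = 10.8 - 4.75 = 6.05%.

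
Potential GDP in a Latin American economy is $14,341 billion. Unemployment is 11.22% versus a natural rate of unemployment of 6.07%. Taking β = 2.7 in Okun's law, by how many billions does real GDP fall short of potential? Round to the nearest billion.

$1,994 billion

Output gap = -2.7 × (11.22 - 6.07) = -2.7 × 5.15 = -13.905%.
Actual GDP ≈ 14341 × 0.86095 ≈ 12347 billion, so the shortfall is 14341 - 12347 = 1994 billion.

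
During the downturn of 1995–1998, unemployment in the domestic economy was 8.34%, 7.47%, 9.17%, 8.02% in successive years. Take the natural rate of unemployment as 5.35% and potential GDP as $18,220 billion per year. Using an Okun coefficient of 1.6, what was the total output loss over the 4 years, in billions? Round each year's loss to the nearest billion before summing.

$3,382 billion

Year 1995: gap = -1.6 × (8.34 - 5.35) = -4.784%, loss ≈ 18220 × 4.784/100 ≈ 872.
Year 1996: gap = -1.6 × (7.47 - 5.35) = -3.392%, loss ≈ 18220 × 3.392/100 ≈ 618.
Year 1997: gap = -1.6 × (9.17 - 5.35) = -6.112%, loss ≈ 18220 × 6.112/100 ≈ 1114.
Year 1998: gap = -1.6 × (8.02 - 5.35) = -4.272%, loss ≈ 18220 × 4.272/100 ≈ 778.
Total lost output = 872 + 618 + 1114 + 778 = 3382 billion.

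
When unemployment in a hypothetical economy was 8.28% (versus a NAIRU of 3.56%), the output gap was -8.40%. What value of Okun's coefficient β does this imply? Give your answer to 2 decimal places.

β ≈ 1.78

Okun's law: output gap = -β × (u - u*).
-8.40 = -β × (8.28 - 3.56) = -β × 4.72, so β = 8.4/4.72 = 1.78.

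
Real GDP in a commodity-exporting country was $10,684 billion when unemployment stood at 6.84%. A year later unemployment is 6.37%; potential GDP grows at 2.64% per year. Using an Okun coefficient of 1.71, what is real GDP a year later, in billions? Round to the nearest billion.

Δu = 6.37 - 6.84 = -0.47 points.
Okun's law (growth form): g_Y = g_Y* - β × Δu = 2.64 - 1.71 × (-0.47) = 2.64 + 0.8037 = 3.4437%.
Real GDP in the next year = 10684 × (1 + 3.4437/100) = 10684 × 1.034437 ≈ 11052 billion.

$11,052 billion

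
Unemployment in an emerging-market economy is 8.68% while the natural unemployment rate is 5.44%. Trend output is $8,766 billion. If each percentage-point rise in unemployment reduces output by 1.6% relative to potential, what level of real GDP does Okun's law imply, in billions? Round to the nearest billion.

Unemployment gap = 8.68 - 5.44 = 3.24 points, so the output gap is -1.6 × 3.24 = -5.184%.
Actual GDP = 8766 × (1 - 5.184/100) = 8766 × 0.94816 ≈ 8312 billion.

$8,312 billion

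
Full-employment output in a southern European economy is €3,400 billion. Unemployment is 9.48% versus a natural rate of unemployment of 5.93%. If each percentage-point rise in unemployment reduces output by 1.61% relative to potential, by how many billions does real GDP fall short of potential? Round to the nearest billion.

€194 billion

Output gap = -1.61 × (9.48 - 5.93) = -1.61 × 3.55 = -5.7155%.
Actual GDP ≈ 3400 × 0.942845 ≈ 3206 billion, so the shortfall is 3400 - 3206 = 194 billion.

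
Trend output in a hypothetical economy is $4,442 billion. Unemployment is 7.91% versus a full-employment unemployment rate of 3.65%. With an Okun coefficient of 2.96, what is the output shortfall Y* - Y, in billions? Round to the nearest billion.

$560 billion

Output gap = -2.96 × (7.91 - 3.65) = -2.96 × 4.26 = -12.6096%.
Actual GDP ≈ 4442 × 0.873904 ≈ 3882 billion, so the shortfall is 4442 - 3882 = 560 billion.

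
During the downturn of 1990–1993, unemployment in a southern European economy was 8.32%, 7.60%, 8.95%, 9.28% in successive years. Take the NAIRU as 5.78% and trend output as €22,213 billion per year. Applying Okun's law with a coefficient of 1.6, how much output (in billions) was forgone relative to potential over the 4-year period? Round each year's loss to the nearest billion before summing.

Year 1990: gap = -1.6 × (8.32 - 5.78) = -4.064%, loss ≈ 22213 × 4.064/100 ≈ 903.
Year 1991: gap = -1.6 × (7.6 - 5.78) = -2.912%, loss ≈ 22213 × 2.912/100 ≈ 647.
Year 1992: gap = -1.6 × (8.95 - 5.78) = -5.072%, loss ≈ 22213 × 5.072/100 ≈ 1127.
Year 1993: gap = -1.6 × (9.28 - 5.78) = -5.6%, loss ≈ 22213 × 5.6/100 ≈ 1244.
Total lost output = 903 + 647 + 1127 + 1244 = 3921 billion.

€3,921 billion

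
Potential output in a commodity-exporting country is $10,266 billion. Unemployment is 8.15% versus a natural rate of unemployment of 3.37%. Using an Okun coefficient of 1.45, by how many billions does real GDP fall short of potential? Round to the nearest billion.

Output gap = -1.45 × (8.15 - 3.37) = -1.45 × 4.78 = -6.931%.
Actual GDP ≈ 10266 × 0.93069 ≈ 9554 billion, so the shortfall is 10266 - 9554 = 712 billion.

$712 billion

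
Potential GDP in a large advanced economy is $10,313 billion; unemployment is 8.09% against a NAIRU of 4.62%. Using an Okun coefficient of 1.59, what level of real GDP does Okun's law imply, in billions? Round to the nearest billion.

Unemployment gap = 8.09 - 4.62 = 3.47 points, so the output gap is -1.59 × 3.47 = -5.5173%.
Actual GDP = 10313 × (1 - 5.5173/100) = 10313 × 0.944827 ≈ 9744 billion.

$9,744 billion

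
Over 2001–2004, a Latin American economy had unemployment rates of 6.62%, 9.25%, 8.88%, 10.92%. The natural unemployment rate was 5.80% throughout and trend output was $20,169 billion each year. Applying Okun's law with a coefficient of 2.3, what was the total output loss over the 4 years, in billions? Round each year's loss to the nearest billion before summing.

Year 2001: gap = -2.3 × (6.62 - 5.8) = -1.886%, loss ≈ 20169 × 1.886/100 ≈ 380.
Year 2002: gap = -2.3 × (9.25 - 5.8) = -7.935%, loss ≈ 20169 × 7.935/100 ≈ 1600.
Year 2003: gap = -2.3 × (8.88 - 5.8) = -7.084%, loss ≈ 20169 × 7.084/100 ≈ 1429.
Year 2004: gap = -2.3 × (10.92 - 5.8) = -11.776%, loss ≈ 20169 × 11.776/100 ≈ 2375.
Total lost output = 380 + 1600 + 1429 + 2375 = 5784 billion.

$5,784 billion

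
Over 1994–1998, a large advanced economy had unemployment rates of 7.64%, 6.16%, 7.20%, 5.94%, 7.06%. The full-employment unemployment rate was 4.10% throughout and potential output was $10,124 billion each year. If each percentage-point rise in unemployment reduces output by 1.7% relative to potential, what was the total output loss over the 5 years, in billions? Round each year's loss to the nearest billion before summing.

$2,324 billion

Year 1994: gap = -1.7 × (7.64 - 4.1) = -6.018%, loss ≈ 10124 × 6.018/100 ≈ 609.
Year 1995: gap = -1.7 × (6.16 - 4.1) = -3.502%, loss ≈ 10124 × 3.502/100 ≈ 355.
Year 1996: gap = -1.7 × (7.2 - 4.1) = -5.27%, loss ≈ 10124 × 5.27/100 ≈ 534.
Year 1997: gap = -1.7 × (5.94 - 4.1) = -3.128%, loss ≈ 10124 × 3.128/100 ≈ 317.
Year 1998: gap = -1.7 × (7.06 - 4.1) = -5.032%, loss ≈ 10124 × 5.032/100 ≈ 509.
Total lost output = 609 + 355 + 534 + 317 + 509 = 2324 billion.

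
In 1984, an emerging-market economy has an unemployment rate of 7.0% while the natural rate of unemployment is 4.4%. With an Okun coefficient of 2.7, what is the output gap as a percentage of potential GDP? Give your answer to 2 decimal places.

-7.02%

The unemployment gap is 7 - 4.4 = 2.6 percentage points.
Okun's law gives an output gap of -2.7 × 2.6 = -7.02%, i.e. 7.02% below potential.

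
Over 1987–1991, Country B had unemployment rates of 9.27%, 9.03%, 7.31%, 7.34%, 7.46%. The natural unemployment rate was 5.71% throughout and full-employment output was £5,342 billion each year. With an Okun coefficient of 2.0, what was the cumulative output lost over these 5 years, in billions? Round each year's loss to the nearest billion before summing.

£1,267 billion

Year 1987: gap = -2.0 × (9.27 - 5.71) = -7.12%, loss ≈ 5342 × 7.12/100 ≈ 380.
Year 1988: gap = -2.0 × (9.03 - 5.71) = -6.64%, loss ≈ 5342 × 6.64/100 ≈ 355.
Year 1989: gap = -2.0 × (7.31 - 5.71) = -3.2%, loss ≈ 5342 × 3.2/100 ≈ 171.
Year 1990: gap = -2.0 × (7.34 - 5.71) = -3.26%, loss ≈ 5342 × 3.26/100 ≈ 174.
Year 1991: gap = -2.0 × (7.46 - 5.71) = -3.5%, loss ≈ 5342 × 3.5/100 ≈ 187.
Total lost output = 380 + 355 + 171 + 174 + 187 = 1267 billion.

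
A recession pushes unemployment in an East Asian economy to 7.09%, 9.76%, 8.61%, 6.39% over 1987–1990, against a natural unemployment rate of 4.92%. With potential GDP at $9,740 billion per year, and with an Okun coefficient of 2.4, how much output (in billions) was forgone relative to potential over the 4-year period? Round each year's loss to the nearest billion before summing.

$2,845 billion

Year 1987: gap = -2.4 × (7.09 - 4.92) = -5.208%, loss ≈ 9740 × 5.208/100 ≈ 507.
Year 1988: gap = -2.4 × (9.76 - 4.92) = -11.616%, loss ≈ 9740 × 11.616/100 ≈ 1131.
Year 1989: gap = -2.4 × (8.61 - 4.92) = -8.856%, loss ≈ 9740 × 8.856/100 ≈ 863.
Year 1990: gap = -2.4 × (6.39 - 4.92) = -3.528%, loss ≈ 9740 × 3.528/100 ≈ 344.
Total lost output = 507 + 1131 + 863 + 344 = 2845 billion.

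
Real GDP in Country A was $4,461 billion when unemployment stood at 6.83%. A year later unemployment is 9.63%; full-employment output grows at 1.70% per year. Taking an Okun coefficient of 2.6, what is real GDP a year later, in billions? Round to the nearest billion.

$4,212 billion

Δu = 9.63 - 6.83 = 2.8 points.
Okun's law (growth form): g_Y = g_Y* - β × Δu = 1.70 - 2.6 × (2.80) = 1.7 - 7.28 = -5.58%.
Real GDP in the next year = 4461 × (1 - 5.58/100) = 4461 × 0.9442 ≈ 4212 billion.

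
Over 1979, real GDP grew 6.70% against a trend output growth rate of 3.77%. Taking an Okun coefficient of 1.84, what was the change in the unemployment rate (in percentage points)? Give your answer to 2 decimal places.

-1.59 percentage points

Growth-rate Okun's law: g_Y = g_Y* - β × Δu, so Δu = (g_Y* - g_Y)/β.
Δu = (3.77 - 6.7)/1.84 = -2.93/1.84 = -1.59 percentage points.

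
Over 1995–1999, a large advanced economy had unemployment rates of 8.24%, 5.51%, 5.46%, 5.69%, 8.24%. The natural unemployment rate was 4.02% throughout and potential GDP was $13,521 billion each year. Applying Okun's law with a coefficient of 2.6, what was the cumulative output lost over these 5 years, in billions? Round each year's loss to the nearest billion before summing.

$4,585 billion

Year 1995: gap = -2.6 × (8.24 - 4.02) = -10.972%, loss ≈ 13521 × 10.972/100 ≈ 1484.
Year 1996: gap = -2.6 × (5.51 - 4.02) = -3.874%, loss ≈ 13521 × 3.874/100 ≈ 524.
Year 1997: gap = -2.6 × (5.46 - 4.02) = -3.744%, loss ≈ 13521 × 3.744/100 ≈ 506.
Year 1998: gap = -2.6 × (5.69 - 4.02) = -4.342%, loss ≈ 13521 × 4.342/100 ≈ 587.
Year 1999: gap = -2.6 × (8.24 - 4.02) = -10.972%, loss ≈ 13521 × 10.972/100 ≈ 1484.
Total lost output = 1484 + 524 + 506 + 587 + 1484 = 4585 billion.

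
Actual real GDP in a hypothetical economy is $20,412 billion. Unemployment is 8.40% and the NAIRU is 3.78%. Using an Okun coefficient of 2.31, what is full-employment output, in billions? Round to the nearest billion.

$22,851 billion

Unemployment gap = 8.4 - 3.78 = 4.62 points, so output gap = -2.31 × 4.62 = -10.6722%.
Since Y = Y* × (1 + gap/100), Y* = 20412/0.893278 ≈ 22851 billion.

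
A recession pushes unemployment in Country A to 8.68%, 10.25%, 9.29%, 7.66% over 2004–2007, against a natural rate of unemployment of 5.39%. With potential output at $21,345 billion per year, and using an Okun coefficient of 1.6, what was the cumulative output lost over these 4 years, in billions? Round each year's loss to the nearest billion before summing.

$4,891 billion

Year 2004: gap = -1.6 × (8.68 - 5.39) = -5.264%, loss ≈ 21345 × 5.264/100 ≈ 1124.
Year 2005: gap = -1.6 × (10.25 - 5.39) = -7.776%, loss ≈ 21345 × 7.776/100 ≈ 1660.
Year 2006: gap = -1.6 × (9.29 - 5.39) = -6.24%, loss ≈ 21345 × 6.24/100 ≈ 1332.
Year 2007: gap = -1.6 × (7.66 - 5.39) = -3.632%, loss ≈ 21345 × 3.632/100 ≈ 775.
Total lost output = 1124 + 1660 + 1332 + 775 = 4891 billion.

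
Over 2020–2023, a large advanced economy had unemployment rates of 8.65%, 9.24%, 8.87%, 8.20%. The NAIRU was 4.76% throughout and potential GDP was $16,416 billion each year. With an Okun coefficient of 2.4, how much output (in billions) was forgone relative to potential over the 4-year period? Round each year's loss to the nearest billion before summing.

Year 2020: gap = -2.4 × (8.65 - 4.76) = -9.336%, loss ≈ 16416 × 9.336/100 ≈ 1533.
Year 2021: gap = -2.4 × (9.24 - 4.76) = -10.752%, loss ≈ 16416 × 10.752/100 ≈ 1765.
Year 2022: gap = -2.4 × (8.87 - 4.76) = -9.864%, loss ≈ 16416 × 9.864/100 ≈ 1619.
Year 2023: gap = -2.4 × (8.2 - 4.76) = -8.256%, loss ≈ 16416 × 8.256/100 ≈ 1355.
Total lost output = 1533 + 1765 + 1619 + 1355 = 6272 billion.

$6,272 billion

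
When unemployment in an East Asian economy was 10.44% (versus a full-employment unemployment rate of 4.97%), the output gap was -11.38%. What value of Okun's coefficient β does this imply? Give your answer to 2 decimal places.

Okun's law: output gap = -β × (u - u*).
-11.38 = -β × (10.44 - 4.97) = -β × 5.47, so β = 11.38/5.47 = 2.08.

β ≈ 2.08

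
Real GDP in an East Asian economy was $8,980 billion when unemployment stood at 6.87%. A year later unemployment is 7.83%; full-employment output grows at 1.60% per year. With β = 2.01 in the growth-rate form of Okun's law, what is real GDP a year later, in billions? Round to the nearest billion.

$8,950 billion

Δu = 7.83 - 6.87 = 0.96 points.
Okun's law (growth form): g_Y = g_Y* - β × Δu = 1.60 - 2.01 × (0.96) = 1.6 - 1.9296 = -0.3296%.
Real GDP in the next year = 8980 × (1 - 0.3296/100) = 8980 × 0.996704 ≈ 8950 billion.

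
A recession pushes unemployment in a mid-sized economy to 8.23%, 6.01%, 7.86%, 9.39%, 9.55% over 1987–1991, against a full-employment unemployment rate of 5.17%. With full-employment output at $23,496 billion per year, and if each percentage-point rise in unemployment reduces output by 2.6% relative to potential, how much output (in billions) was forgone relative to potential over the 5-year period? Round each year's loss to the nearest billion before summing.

Year 1987: gap = -2.6 × (8.23 - 5.17) = -7.956%, loss ≈ 23496 × 7.956/100 ≈ 1869.
Year 1988: gap = -2.6 × (6.01 - 5.17) = -2.184%, loss ≈ 23496 × 2.184/100 ≈ 513.
Year 1989: gap = -2.6 × (7.86 - 5.17) = -6.994%, loss ≈ 23496 × 6.994/100 ≈ 1643.
Year 1990: gap = -2.6 × (9.39 - 5.17) = -10.972%, loss ≈ 23496 × 10.972/100 ≈ 2578.
Year 1991: gap = -2.6 × (9.55 - 5.17) = -11.388%, loss ≈ 23496 × 11.388/100 ≈ 2676.
Total lost output = 1869 + 513 + 1643 + 2578 + 2676 = 9279 billion.

$9,279 billion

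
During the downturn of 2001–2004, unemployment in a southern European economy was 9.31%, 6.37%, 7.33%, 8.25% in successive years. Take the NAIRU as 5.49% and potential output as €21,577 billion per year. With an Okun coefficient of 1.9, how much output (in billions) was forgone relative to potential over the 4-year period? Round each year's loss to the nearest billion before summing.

Year 2001: gap = -1.9 × (9.31 - 5.49) = -7.258%, loss ≈ 21577 × 7.258/100 ≈ 1566.
Year 2002: gap = -1.9 × (6.37 - 5.49) = -1.672%, loss ≈ 21577 × 1.672/100 ≈ 361.
Year 2003: gap = -1.9 × (7.33 - 5.49) = -3.496%, loss ≈ 21577 × 3.496/100 ≈ 754.
Year 2004: gap = -1.9 × (8.25 - 5.49) = -5.244%, loss ≈ 21577 × 5.244/100 ≈ 1131.
Total lost output = 1566 + 361 + 754 + 1131 = 3812 billion.

€3,812 billion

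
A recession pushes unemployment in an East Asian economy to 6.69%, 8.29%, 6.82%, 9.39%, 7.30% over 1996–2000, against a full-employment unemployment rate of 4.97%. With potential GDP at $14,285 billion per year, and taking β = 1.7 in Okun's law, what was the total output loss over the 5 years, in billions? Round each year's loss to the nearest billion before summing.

Year 1996: gap = -1.7 × (6.69 - 4.97) = -2.924%, loss ≈ 14285 × 2.924/100 ≈ 418.
Year 1997: gap = -1.7 × (8.29 - 4.97) = -5.644%, loss ≈ 14285 × 5.644/100 ≈ 806.
Year 1998: gap = -1.7 × (6.82 - 4.97) = -3.145%, loss ≈ 14285 × 3.145/100 ≈ 449.
Year 1999: gap = -1.7 × (9.39 - 4.97) = -7.514%, loss ≈ 14285 × 7.514/100 ≈ 1073.
Year 2000: gap = -1.7 × (7.3 - 4.97) = -3.961%, loss ≈ 14285 × 3.961/100 ≈ 566.
Total lost output = 418 + 806 + 449 + 1073 + 566 = 3312 billion.

$3,312 billion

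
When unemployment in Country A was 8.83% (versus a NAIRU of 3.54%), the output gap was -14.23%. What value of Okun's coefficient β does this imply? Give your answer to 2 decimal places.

β ≈ 2.69

Okun's law: output gap = -β × (u - u*).
-14.23 = -β × (8.83 - 3.54) = -β × 5.29, so β = 14.23/5.29 = 2.69.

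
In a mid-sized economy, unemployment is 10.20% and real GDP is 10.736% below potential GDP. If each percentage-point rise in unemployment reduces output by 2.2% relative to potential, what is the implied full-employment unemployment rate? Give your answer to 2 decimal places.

From Okun's law, u - u* = -(output gap)/β = -(-10.736)/2.2 = 4.88 points.
So u* = 10.2 - 4.88 = 5.32%.

5.32%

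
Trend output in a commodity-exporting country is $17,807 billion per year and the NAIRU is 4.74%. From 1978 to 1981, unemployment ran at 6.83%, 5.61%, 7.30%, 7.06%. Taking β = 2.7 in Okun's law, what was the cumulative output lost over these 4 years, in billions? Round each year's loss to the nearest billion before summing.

$3,769 billion

Year 1978: gap = -2.7 × (6.83 - 4.74) = -5.643%, loss ≈ 17807 × 5.643/100 ≈ 1005.
Year 1979: gap = -2.7 × (5.61 - 4.74) = -2.349%, loss ≈ 17807 × 2.349/100 ≈ 418.
Year 1980: gap = -2.7 × (7.3 - 4.74) = -6.912%, loss ≈ 17807 × 6.912/100 ≈ 1231.
Year 1981: gap = -2.7 × (7.06 - 4.74) = -6.264%, loss ≈ 17807 × 6.264/100 ≈ 1115.
Total lost output = 1005 + 418 + 1231 + 1115 = 3769 billion.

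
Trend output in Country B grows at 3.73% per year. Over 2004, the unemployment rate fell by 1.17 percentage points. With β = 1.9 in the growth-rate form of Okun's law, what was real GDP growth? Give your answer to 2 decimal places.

Growth-rate Okun's law: g_Y = g_Y* - β × Δu.
g_Y = 3.73 - 1.9 × (-1.17) = 3.73 + 2.223 = 5.953%, i.e. 5.95% to 2 d.p.

5.95%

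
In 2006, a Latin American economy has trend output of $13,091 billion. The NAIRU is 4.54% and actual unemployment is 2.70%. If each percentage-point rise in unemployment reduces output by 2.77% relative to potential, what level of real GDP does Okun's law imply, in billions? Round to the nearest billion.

Unemployment gap = 2.7 - 4.54 = -1.84 points, so the output gap is -2.77 × (-1.84) = 5.0968%.
Actual GDP = 13091 × (1 + 5.0968/100) = 13091 × 1.050968 ≈ 13758 billion.

$13,758 billion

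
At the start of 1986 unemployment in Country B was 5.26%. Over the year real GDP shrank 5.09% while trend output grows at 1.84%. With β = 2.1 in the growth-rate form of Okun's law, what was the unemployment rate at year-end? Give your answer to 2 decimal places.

Growth-rate Okun's law: g_Y = g_Y* - β × Δu, so Δu = (g_Y* - g_Y)/β.
Δu = (1.84 + 5.09)/2.1 = 6.93/2.1 = 3.30 percentage points.
Year-end unemployment = 5.26 + 3.3 = 8.56%.

8.56%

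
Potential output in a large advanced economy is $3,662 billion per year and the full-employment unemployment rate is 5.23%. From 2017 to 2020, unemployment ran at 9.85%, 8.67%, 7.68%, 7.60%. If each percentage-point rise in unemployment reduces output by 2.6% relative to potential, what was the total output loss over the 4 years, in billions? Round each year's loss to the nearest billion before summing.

$1,227 billion

Year 2017: gap = -2.6 × (9.85 - 5.23) = -12.012%, loss ≈ 3662 × 12.012/100 ≈ 440.
Year 2018: gap = -2.6 × (8.67 - 5.23) = -8.944%, loss ≈ 3662 × 8.944/100 ≈ 328.
Year 2019: gap = -2.6 × (7.68 - 5.23) = -6.37%, loss ≈ 3662 × 6.37/100 ≈ 233.
Year 2020: gap = -2.6 × (7.6 - 5.23) = -6.162%, loss ≈ 3662 × 6.162/100 ≈ 226.
Total lost output = 440 + 328 + 233 + 226 = 1227 billion.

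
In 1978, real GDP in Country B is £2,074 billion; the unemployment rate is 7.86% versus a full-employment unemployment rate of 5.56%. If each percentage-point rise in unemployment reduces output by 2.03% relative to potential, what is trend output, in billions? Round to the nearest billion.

Unemployment gap = 7.86 - 5.56 = 2.3 points, so output gap = -2.03 × 2.3 = -4.669%.
Since Y = Y* × (1 + gap/100), Y* = 2074/0.95331 ≈ 2176 billion.

£2,176 billion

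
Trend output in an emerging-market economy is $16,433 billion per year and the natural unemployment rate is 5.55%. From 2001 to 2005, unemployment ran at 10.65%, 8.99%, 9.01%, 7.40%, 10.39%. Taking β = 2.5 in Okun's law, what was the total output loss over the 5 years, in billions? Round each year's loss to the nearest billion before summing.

Year 2001: gap = -2.5 × (10.65 - 5.55) = -12.75%, loss ≈ 16433 × 12.75/100 ≈ 2095.
Year 2002: gap = -2.5 × (8.99 - 5.55) = -8.6%, loss ≈ 16433 × 8.6/100 ≈ 1413.
Year 2003: gap = -2.5 × (9.01 - 5.55) = -8.65%, loss ≈ 16433 × 8.65/100 ≈ 1421.
Year 2004: gap = -2.5 × (7.4 - 5.55) = -4.625%, loss ≈ 16433 × 4.625/100 ≈ 760.
Year 2005: gap = -2.5 × (10.39 - 5.55) = -12.1%, loss ≈ 16433 × 12.1/100 ≈ 1988.
Total lost output = 2095 + 1413 + 1421 + 760 + 1988 = 7677 billion.

$7,677 billion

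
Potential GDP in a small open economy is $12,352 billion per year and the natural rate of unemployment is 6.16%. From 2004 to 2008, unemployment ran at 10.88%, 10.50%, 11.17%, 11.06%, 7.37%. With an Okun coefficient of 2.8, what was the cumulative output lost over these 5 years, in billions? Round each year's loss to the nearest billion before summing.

Year 2004: gap = -2.8 × (10.88 - 6.16) = -13.216%, loss ≈ 12352 × 13.216/100 ≈ 1632.
Year 2005: gap = -2.8 × (10.5 - 6.16) = -12.152%, loss ≈ 12352 × 12.152/100 ≈ 1501.
Year 2006: gap = -2.8 × (11.17 - 6.16) = -14.028%, loss ≈ 12352 × 14.028/100 ≈ 1733.
Year 2007: gap = -2.8 × (11.06 - 6.16) = -13.72%, loss ≈ 12352 × 13.72/100 ≈ 1695.
Year 2008: gap = -2.8 × (7.37 - 6.16) = -3.388%, loss ≈ 12352 × 3.388/100 ≈ 418.
Total lost output = 1632 + 1501 + 1733 + 1695 + 418 = 6979 billion.

$6,979 billion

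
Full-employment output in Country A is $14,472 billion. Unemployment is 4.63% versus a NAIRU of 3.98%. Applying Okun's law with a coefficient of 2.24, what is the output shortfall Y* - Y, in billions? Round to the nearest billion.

$211 billion

Output gap = -2.24 × (4.63 - 3.98) = -2.24 × 0.65 = -1.456%.
Actual GDP ≈ 14472 × 0.98544 ≈ 14261 billion, so the shortfall is 14472 - 14261 = 211 billion.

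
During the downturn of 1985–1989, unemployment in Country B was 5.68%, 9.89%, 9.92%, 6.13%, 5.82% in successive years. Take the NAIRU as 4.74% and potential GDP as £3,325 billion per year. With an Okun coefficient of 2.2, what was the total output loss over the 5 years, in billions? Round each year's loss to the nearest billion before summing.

£1,006 billion

Year 1985: gap = -2.2 × (5.68 - 4.74) = -2.068%, loss ≈ 3325 × 2.068/100 ≈ 69.
Year 1986: gap = -2.2 × (9.89 - 4.74) = -11.33%, loss ≈ 3325 × 11.33/100 ≈ 377.
Year 1987: gap = -2.2 × (9.92 - 4.74) = -11.396%, loss ≈ 3325 × 11.396/100 ≈ 379.
Year 1988: gap = -2.2 × (6.13 - 4.74) = -3.058%, loss ≈ 3325 × 3.058/100 ≈ 102.
Year 1989: gap = -2.2 × (5.82 - 4.74) = -2.376%, loss ≈ 3325 × 2.376/100 ≈ 79.
Total lost output = 69 + 377 + 379 + 102 + 79 = 1006 billion.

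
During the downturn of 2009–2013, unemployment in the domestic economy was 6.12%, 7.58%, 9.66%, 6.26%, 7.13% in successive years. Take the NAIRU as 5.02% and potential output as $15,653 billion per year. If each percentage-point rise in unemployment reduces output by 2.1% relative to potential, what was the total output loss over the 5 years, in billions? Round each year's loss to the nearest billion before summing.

Year 2009: gap = -2.1 × (6.12 - 5.02) = -2.31%, loss ≈ 15653 × 2.31/100 ≈ 362.
Year 2010: gap = -2.1 × (7.58 - 5.02) = -5.376%, loss ≈ 15653 × 5.376/100 ≈ 842.
Year 2011: gap = -2.1 × (9.66 - 5.02) = -9.744%, loss ≈ 15653 × 9.744/100 ≈ 1525.
Year 2012: gap = -2.1 × (6.26 - 5.02) = -2.604%, loss ≈ 15653 × 2.604/100 ≈ 408.
Year 2013: gap = -2.1 × (7.13 - 5.02) = -4.431%, loss ≈ 15653 × 4.431/100 ≈ 694.
Total lost output = 362 + 842 + 1525 + 408 + 694 = 3831 billion.

$3,831 billion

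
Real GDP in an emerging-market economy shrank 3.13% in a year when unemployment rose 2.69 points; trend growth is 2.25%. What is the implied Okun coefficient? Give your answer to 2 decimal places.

β ≈ 2.00

Growth form: g_Y = g_Y* - β × Δu, so β = (g_Y* - g_Y)/Δu.
β = (2.25 + 3.13)/2.69 = 5.38/2.69 = 2.00.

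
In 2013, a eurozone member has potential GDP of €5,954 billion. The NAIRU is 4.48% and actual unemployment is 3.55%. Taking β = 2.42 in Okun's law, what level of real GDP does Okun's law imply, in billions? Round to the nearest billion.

€6,088 billion

Unemployment gap = 3.55 - 4.48 = -0.93 points, so the output gap is -2.42 × (-0.93) = 2.2506%.
Actual GDP = 5954 × (1 + 2.2506/100) = 5954 × 1.022506 ≈ 6088 billion.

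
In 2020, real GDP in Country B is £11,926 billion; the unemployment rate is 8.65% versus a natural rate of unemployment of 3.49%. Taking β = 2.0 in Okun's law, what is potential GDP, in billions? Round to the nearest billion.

Unemployment gap = 8.65 - 3.49 = 5.16 points, so output gap = -2 × 5.16 = -10.32%.
Since Y = Y* × (1 + gap/100), Y* = 11926/0.8968 ≈ 13298 billion.

£13,298 billion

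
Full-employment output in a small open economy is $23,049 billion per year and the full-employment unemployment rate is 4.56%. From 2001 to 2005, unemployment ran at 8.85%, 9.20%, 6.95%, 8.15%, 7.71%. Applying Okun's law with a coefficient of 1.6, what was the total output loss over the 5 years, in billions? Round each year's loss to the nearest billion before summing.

$6,660 billion

Year 2001: gap = -1.6 × (8.85 - 4.56) = -6.864%, loss ≈ 23049 × 6.864/100 ≈ 1582.
Year 2002: gap = -1.6 × (9.2 - 4.56) = -7.424%, loss ≈ 23049 × 7.424/100 ≈ 1711.
Year 2003: gap = -1.6 × (6.95 - 4.56) = -3.824%, loss ≈ 23049 × 3.824/100 ≈ 881.
Year 2004: gap = -1.6 × (8.15 - 4.56) = -5.744%, loss ≈ 23049 × 5.744/100 ≈ 1324.
Year 2005: gap = -1.6 × (7.71 - 4.56) = -5.04%, loss ≈ 23049 × 5.04/100 ≈ 1162.
Total lost output = 1582 + 1711 + 881 + 1324 + 1162 = 6660 billion.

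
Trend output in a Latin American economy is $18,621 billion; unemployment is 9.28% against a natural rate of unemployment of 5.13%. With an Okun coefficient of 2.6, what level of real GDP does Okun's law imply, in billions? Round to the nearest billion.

$16,612 billion

Unemployment gap = 9.28 - 5.13 = 4.15 points, so the output gap is -2.6 × 4.15 = -10.79%.
Actual GDP = 18621 × (1 - 10.79/100) = 18621 × 0.8921 ≈ 16612 billion.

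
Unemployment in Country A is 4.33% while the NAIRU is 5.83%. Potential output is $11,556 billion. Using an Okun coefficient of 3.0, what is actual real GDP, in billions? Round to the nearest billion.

Unemployment gap = 4.33 - 5.83 = -1.5 points, so the output gap is -3 × (-1.5) = 4.5%.
Actual GDP = 11556 × (1 + 4.5/100) = 11556 × 1.045 ≈ 12076 billion.

$12,076 billion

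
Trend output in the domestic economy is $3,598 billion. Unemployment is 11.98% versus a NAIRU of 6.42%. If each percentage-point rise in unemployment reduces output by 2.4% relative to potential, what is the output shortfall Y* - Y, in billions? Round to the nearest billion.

$480 billion

Output gap = -2.4 × (11.98 - 6.42) = -2.4 × 5.56 = -13.344%.
Actual GDP ≈ 3598 × 0.86656 ≈ 3118 billion, so the shortfall is 3598 - 3118 = 480 billion.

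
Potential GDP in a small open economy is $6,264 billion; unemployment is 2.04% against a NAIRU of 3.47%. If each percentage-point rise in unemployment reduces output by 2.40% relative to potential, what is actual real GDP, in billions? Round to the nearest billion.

$6,479 billion

Unemployment gap = 2.04 - 3.47 = -1.43 points, so the output gap is -2.4 × (-1.43) = 3.432%.
Actual GDP = 6264 × (1 + 3.432/100) = 6264 × 1.03432 ≈ 6479 billion.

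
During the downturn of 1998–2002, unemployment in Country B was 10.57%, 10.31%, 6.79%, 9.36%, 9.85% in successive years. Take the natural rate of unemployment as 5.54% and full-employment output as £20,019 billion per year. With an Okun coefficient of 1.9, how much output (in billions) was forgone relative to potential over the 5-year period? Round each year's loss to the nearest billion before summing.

Year 1998: gap = -1.9 × (10.57 - 5.54) = -9.557%, loss ≈ 20019 × 9.557/100 ≈ 1913.
Year 1999: gap = -1.9 × (10.31 - 5.54) = -9.063%, loss ≈ 20019 × 9.063/100 ≈ 1814.
Year 2000: gap = -1.9 × (6.79 - 5.54) = -2.375%, loss ≈ 20019 × 2.375/100 ≈ 475.
Year 2001: gap = -1.9 × (9.36 - 5.54) = -7.258%, loss ≈ 20019 × 7.258/100 ≈ 1453.
Year 2002: gap = -1.9 × (9.85 - 5.54) = -8.189%, loss ≈ 20019 × 8.189/100 ≈ 1639.
Total lost output = 1913 + 1814 + 475 + 1453 + 1639 = 7294 billion.

£7,294 billion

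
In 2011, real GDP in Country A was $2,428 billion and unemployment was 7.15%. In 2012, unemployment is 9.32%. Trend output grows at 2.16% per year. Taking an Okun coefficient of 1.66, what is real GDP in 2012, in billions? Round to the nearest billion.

Δu = 9.32 - 7.15 = 2.17 points.
Okun's law (growth form): g_Y = g_Y* - β × Δu = 2.16 - 1.66 × (2.17) = 2.16 - 3.6022 = -1.4422%.
Real GDP in the next year = 2428 × (1 - 1.4422/100) = 2428 × 0.985578 ≈ 2393 billion.

$2,393 billion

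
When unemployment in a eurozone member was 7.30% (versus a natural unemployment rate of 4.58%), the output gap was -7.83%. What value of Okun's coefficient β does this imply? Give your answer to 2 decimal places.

Okun's law: output gap = -β × (u - u*).
-7.83 = -β × (7.3 - 4.58) = -β × 2.72, so β = 7.83/2.72 = 2.88.

β ≈ 2.88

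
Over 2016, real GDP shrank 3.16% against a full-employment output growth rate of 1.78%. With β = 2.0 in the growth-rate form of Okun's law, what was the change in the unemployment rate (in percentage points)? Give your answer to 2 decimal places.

2.47 percentage points

Growth-rate Okun's law: g_Y = g_Y* - β × Δu, so Δu = (g_Y* - g_Y)/β.
Δu = (1.78 + 3.16)/2.0 = 4.94/2.0 = 2.47 percentage points.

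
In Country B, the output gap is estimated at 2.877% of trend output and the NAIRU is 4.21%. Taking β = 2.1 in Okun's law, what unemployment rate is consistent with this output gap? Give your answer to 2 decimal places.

2.84%

From Okun's law, u - u* = -(output gap)/β = -(2.877)/2.1 = -1.37 points.
So u = 4.21 - 1.37 = 2.84%.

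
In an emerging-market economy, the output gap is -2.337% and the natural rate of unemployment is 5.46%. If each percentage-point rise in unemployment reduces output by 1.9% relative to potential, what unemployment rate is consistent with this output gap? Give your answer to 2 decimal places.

From Okun's law, u - u* = -(output gap)/β = -(-2.337)/1.9 = 1.23 points.
So u = 5.46 + 1.23 = 6.69%.

6.69%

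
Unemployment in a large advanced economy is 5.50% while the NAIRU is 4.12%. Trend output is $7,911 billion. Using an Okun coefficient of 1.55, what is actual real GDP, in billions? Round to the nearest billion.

Unemployment gap = 5.5 - 4.12 = 1.38 points, so the output gap is -1.55 × 1.38 = -2.139%.
Actual GDP = 7911 × (1 - 2.139/100) = 7911 × 0.97861 ≈ 7742 billion.

$7,742 billion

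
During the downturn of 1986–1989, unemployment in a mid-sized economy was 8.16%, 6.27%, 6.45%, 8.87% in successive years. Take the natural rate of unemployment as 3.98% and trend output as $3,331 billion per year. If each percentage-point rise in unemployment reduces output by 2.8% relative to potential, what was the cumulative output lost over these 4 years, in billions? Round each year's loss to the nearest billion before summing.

$1,290 billion

Year 1986: gap = -2.8 × (8.16 - 3.98) = -11.704%, loss ≈ 3331 × 11.704/100 ≈ 390.
Year 1987: gap = -2.8 × (6.27 - 3.98) = -6.412%, loss ≈ 3331 × 6.412/100 ≈ 214.
Year 1988: gap = -2.8 × (6.45 - 3.98) = -6.916%, loss ≈ 3331 × 6.916/100 ≈ 230.
Year 1989: gap = -2.8 × (8.87 - 3.98) = -13.692%, loss ≈ 3331 × 13.692/100 ≈ 456.
Total lost output = 390 + 214 + 230 + 456 = 1290 billion.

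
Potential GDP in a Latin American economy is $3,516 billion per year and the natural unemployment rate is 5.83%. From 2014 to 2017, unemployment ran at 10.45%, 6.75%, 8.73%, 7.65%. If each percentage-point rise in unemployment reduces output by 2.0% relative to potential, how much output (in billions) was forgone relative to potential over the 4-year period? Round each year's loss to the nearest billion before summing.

Year 2014: gap = -2.0 × (10.45 - 5.83) = -9.24%, loss ≈ 3516 × 9.24/100 ≈ 325.
Year 2015: gap = -2.0 × (6.75 - 5.83) = -1.84%, loss ≈ 3516 × 1.84/100 ≈ 65.
Year 2016: gap = -2.0 × (8.73 - 5.83) = -5.8%, loss ≈ 3516 × 5.8/100 ≈ 204.
Year 2017: gap = -2.0 × (7.65 - 5.83) = -3.64%, loss ≈ 3516 × 3.64/100 ≈ 128.
Total lost output = 325 + 65 + 204 + 128 = 722 billion.

$722 billion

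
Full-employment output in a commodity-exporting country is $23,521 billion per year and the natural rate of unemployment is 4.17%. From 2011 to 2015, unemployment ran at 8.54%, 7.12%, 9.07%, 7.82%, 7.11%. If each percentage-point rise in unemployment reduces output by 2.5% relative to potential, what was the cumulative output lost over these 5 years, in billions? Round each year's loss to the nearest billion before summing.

Year 2011: gap = -2.5 × (8.54 - 4.17) = -10.925%, loss ≈ 23521 × 10.925/100 ≈ 2570.
Year 2012: gap = -2.5 × (7.12 - 4.17) = -7.375%, loss ≈ 23521 × 7.375/100 ≈ 1735.
Year 2013: gap = -2.5 × (9.07 - 4.17) = -12.25%, loss ≈ 23521 × 12.25/100 ≈ 2881.
Year 2014: gap = -2.5 × (7.82 - 4.17) = -9.125%, loss ≈ 23521 × 9.125/100 ≈ 2146.
Year 2015: gap = -2.5 × (7.11 - 4.17) = -7.35%, loss ≈ 23521 × 7.35/100 ≈ 1729.
Total lost output = 2570 + 1735 + 2881 + 2146 + 1729 = 11061 billion.

$11,061 billion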